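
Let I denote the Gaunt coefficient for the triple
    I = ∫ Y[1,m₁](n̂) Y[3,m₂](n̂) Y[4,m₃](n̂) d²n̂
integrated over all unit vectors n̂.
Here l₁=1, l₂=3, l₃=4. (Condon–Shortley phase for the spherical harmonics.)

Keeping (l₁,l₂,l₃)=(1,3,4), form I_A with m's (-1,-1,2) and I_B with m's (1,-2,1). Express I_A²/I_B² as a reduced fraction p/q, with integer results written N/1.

Same 1,3,4: normalisation and zero-m 3j drop out of the ratio.
A: Δ: 0! 2! 6! / 9! → 1/252; sum: t=0:+1/96 = 1/96; 3j²(1 3 4; -1 -1 2) = Δ·Π!·Σ² = 5/84  (sign +1)
B: Δ: 0! 2! 6! / 9! → 1/252; sum: t=0:+1/240 = 1/240; 3j²(1 3 4; 1 -2 1) = Δ·Π!·Σ² = 1/84  (sign -1)
I_A²/I_B² = (5/84)/(1/84) = 5/1

5/1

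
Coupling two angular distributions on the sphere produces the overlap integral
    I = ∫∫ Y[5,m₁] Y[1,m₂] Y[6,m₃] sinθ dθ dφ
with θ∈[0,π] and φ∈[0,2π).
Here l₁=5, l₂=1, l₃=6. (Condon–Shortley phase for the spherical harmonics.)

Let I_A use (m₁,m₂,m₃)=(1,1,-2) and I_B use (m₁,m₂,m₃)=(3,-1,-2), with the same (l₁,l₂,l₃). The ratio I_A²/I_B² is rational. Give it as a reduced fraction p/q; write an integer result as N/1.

14/3

l's match ⇒ only the (l;m) 3-j factors differ between A and B.
A: triangle coeff Δ(5,1,6) = 1/858; Σ_t [0,0]: t=0:+1/34560 = 1/34560; (3j)²=14/429 [(5 1 6; 1 1 -2)], sign=+1
B: triangle coeff Δ(5,1,6) = 1/858; Σ_t [0,0]: t=0:+1/161280 = 1/161280; (3j)²=1/143 [(5 1 6; 3 -1 -2)], sign=+1
I_A²/I_B² = (14/429)/(1/143) = 14/3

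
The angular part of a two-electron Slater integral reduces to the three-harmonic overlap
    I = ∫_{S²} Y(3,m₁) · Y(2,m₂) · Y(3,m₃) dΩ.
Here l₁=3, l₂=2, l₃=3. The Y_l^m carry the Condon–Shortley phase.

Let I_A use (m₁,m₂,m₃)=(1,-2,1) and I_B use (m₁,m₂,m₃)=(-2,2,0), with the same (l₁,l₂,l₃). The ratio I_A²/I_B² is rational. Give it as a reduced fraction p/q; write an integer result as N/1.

Shared (l₁,l₂,l₃)=(3,2,3): N and (l;000)² cancel in I_A²/I_B².
A: Δ = 2!·4!·2!/9! = 1/3780; Racah Σ t=0..0: t=0:+1/16 = 1/16; ⇒ 3j(3 2 3; 1 -2 1)² = 2/35, sgn +1
B: Δ = 2!·4!·2!/9! = 1/3780; Racah Σ t=2..2: t=2:+1/24 = 1/24; ⇒ 3j(3 2 3; -2 2 0)² = 1/21, sgn -1
I_A²/I_B² = (2/35)/(1/21) = 6/5

6/5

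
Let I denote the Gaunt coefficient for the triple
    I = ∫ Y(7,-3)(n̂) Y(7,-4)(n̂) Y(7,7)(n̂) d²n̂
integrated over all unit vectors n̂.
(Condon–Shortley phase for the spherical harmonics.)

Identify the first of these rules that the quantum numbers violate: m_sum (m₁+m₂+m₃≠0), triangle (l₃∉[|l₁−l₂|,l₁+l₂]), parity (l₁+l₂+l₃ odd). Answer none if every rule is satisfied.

parity

Σmᵢ = 0  ✓
l₃∈[|l₁−l₂|,l₁+l₂]=[0,14], have l₃=7  ✓
Σlᵢ = 21 ⇒ odd  ✗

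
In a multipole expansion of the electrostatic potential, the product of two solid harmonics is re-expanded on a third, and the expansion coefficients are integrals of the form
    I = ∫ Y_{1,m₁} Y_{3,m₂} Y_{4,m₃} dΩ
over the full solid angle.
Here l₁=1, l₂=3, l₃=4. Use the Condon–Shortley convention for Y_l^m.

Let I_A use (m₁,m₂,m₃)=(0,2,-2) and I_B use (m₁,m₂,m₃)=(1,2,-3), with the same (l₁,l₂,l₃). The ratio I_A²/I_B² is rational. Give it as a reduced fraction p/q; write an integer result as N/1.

4/7

Shared (l₁,l₂,l₃)=(1,3,4): N and (l;000)² cancel in I_A²/I_B².
A: Δ = 0!·2!·6!/9! = 1/252; Racah Σ t=0..0: t=0:+1/120 = 1/120; ⇒ 3j(1 3 4; 0 2 -2)² = 1/21, sgn +1
B: Δ = 0!·2!·6!/9! = 1/252; Racah Σ t=0..0: t=0:+1/240 = 1/240; ⇒ 3j(1 3 4; 1 2 -3)² = 1/12, sgn -1
I_A²/I_B² = (1/21)/(1/12) = 4/7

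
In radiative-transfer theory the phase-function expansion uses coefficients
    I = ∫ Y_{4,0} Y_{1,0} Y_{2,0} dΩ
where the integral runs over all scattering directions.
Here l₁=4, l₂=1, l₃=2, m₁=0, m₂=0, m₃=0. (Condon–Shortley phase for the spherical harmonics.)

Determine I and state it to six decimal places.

triangle: need 3≤l₃≤5, have 2; I=0

0.000000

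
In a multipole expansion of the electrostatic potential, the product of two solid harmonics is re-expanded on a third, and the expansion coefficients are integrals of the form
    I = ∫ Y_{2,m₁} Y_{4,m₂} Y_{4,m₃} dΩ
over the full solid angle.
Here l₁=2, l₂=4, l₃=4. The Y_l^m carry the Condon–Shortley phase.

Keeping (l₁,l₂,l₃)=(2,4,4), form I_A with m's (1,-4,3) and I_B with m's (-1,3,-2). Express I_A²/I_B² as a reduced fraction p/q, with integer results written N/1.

28/25

l's match ⇒ only the (l;m) 3-j factors differ between A and B.
A: triangle coeff Δ(2,4,4) = 1/13860; Σ_t [0,0]: t=0:+1/1440 = 1/1440; (3j)²=7/165 [(2 4 4; 1 -4 3)], sign=-1
B: triangle coeff Δ(2,4,4) = 1/13860; Σ_t [1,2]: t=1:−1/1440 t=2:+1/240 = 1/288; (3j)²=5/132 [(2 4 4; -1 3 -2)], sign=+1
I_A²/I_B² = (7/165)/(5/132) = 28/25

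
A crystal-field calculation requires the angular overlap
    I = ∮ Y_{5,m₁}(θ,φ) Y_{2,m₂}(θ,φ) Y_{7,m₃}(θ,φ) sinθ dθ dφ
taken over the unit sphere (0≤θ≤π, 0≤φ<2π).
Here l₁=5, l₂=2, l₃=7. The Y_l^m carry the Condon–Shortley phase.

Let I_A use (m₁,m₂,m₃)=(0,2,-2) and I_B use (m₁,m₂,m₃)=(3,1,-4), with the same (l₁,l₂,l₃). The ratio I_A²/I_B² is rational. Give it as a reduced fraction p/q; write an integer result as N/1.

Shared (l₁,l₂,l₃)=(5,2,7): N and (l;000)² cancel in I_A²/I_B².
A: Δ = 0!·10!·4!/15! = 1/15015; Racah Σ t=0..0: t=0:+1/345600 = 1/345600; ⇒ 3j(5 2 7; 0 2 -2)² = 6/715, sgn -1
B: Δ = 0!·10!·4!/15! = 1/15015; Racah Σ t=0..0: t=0:+1/483840 = 1/483840; ⇒ 3j(5 2 7; 3 1 -4)² = 3/91, sgn -1
I_A²/I_B² = (6/715)/(3/91) = 14/55

14/55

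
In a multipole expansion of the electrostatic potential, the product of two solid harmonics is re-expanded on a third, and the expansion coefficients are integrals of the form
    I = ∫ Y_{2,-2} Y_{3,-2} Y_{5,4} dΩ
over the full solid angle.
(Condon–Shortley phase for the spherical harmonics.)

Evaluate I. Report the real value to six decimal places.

Checks pass: Σm=0; 10 even; l₃=5∈[1,5].
(2·2+1)(2·3+1)(2·5+1) = 385
Δ: 0! 4! 6! / 11! → 1/2310
sum: t=0:+1/144 = 1/144
3j²(2 3 5; 0 0 0) = Δ·Π!·Σ² = 10/231  (sign -1)
sum: t=0:+1/2880 = 1/2880
3j²(2 3 5; -2 -2 4) = Δ·Π!·Σ² = 3/55  (sign -1)
combine: 4πI² = 385·10/231·3/55 = 10/11
take √, sign +1: I = 0.26896683

0.268967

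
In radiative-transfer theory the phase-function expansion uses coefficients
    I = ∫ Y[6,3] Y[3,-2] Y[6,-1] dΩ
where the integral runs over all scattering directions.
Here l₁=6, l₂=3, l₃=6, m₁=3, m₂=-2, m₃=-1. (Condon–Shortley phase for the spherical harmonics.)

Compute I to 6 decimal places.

0.000000

L=15 odd ⇒ parity kills the (l;000) factor ⇒ I = 0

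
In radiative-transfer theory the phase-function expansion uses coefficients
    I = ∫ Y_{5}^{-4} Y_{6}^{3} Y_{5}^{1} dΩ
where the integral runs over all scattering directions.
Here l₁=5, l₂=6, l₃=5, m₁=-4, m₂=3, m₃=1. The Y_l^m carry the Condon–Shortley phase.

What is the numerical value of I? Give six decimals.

Rules hold: Σm=0, L=16 even, 1≤5≤11.
N = 11·13·11 = 1573
Δ = 6!·4!·6!/17! = 1/28588560
Racah Σ t=1..5: t=1:−1/345600 t=2:+1/13824 t=3:−1/5184 t=4:+1/13824 t=5:−1/345600 = -7/129600
⇒ 3j(5 6 5; 0 0 0)² = 80/7293, sgn +1
Racah Σ t=5..6: t=5:−1/138240 t=6:+1/155520 = -1/1244160
⇒ 3j(5 6 5; -4 3 1)² = 3/9724, sgn -1
4πI² = N·(3j₀)²·(3jₘ)² = 20/3757
I = -1·√(0.0053234/4π) = -0.02058209

-0.020582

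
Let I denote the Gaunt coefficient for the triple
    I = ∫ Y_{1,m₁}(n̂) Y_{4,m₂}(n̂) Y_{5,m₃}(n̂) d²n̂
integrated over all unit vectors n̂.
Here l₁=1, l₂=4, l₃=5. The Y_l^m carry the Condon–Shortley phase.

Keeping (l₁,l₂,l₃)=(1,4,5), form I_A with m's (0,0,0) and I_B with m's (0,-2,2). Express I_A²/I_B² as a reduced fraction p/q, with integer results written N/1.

Same 1,4,5: normalisation and zero-m 3j drop out of the ratio.
A: Δ: 0! 2! 8! / 11! → 1/495; sum: t=0:+1/576 = 1/576; 3j²(1 4 5; 0 0 0) = Δ·Π!·Σ² = 5/99  (sign -1)
B: Δ: 0! 2! 8! / 11! → 1/495; sum: t=0:+1/1440 = 1/1440; 3j²(1 4 5; 0 -2 2) = Δ·Π!·Σ² = 7/165  (sign -1)
I_A²/I_B² = (5/99)/(7/165) = 25/21

25/21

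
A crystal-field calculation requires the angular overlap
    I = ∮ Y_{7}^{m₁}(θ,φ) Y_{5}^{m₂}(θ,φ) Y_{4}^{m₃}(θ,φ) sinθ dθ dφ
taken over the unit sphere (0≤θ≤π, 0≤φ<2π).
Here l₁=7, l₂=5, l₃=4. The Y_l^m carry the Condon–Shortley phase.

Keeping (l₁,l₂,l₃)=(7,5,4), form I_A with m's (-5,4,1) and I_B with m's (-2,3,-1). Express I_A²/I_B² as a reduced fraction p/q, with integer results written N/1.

8019/26569

Shared (l₁,l₂,l₃)=(7,5,4): N and (l;000)² cancel in I_A²/I_B².
A: Δ = 8!·6!·2!/17! = 1/6126120; Racah Σ t=7..8: t=7:−1/1209600 t=8:+1/1935360 = -1/3225600; ⇒ 3j(7 5 4; -5 4 1)² = 243/61880, sgn +1
B: Δ = 8!·6!·2!/17! = 1/6126120; Racah Σ t=6..8: t=6:+1/103680 t=7:−1/241920 t=8:+1/9676800 = 163/29030400; ⇒ 3j(7 5 4; -2 3 -1)² = 26569/2042040, sgn -1
I_A²/I_B² = (243/61880)/(26569/2042040) = 8019/26569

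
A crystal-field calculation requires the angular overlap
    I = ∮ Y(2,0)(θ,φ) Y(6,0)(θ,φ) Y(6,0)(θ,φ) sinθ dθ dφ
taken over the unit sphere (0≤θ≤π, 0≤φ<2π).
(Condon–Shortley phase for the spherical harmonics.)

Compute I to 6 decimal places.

0.160563

Checks pass: Σm=0; 14 even; l₃=6∈[4,8].
(2·2+1)(2·6+1)(2·6+1) = 845
Δ: 2! 2! 10! / 15! → 1/90090
sum: t=0:+1/69120 t=1:−1/14400 t=2:+1/69120 = -7/172800
3j²(2 6 6; 0 0 0) = Δ·Π!·Σ² = 14/715  (sign -1)
(m-triple is (0,0,0) — same symbol as above.)
combine: 4πI² = 845·14/715·14/715 = 196/605
take √, sign +1: I = 0.16056298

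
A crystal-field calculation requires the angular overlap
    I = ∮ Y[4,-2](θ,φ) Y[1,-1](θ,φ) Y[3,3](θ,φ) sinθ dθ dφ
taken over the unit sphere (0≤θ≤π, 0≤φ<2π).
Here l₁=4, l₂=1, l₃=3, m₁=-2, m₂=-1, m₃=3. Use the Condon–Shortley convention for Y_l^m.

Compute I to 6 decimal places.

Rules hold: Σm=0, L=8 even, 3≤3≤5.
N = 9·3·7 = 189
Δ = 2!·6!·0!/9! = 1/252
Racah Σ t=1..1: t=1:−1/36 = -1/36
⇒ 3j(4 1 3; 0 0 0)² = 4/63, sgn +1
Racah Σ t=0..0: t=0:+1/1440 = 1/1440
⇒ 3j(4 1 3; -2 -1 3)² = 1/252, sgn +1
4πI² = N·(3j₀)²·(3jₘ)² = 1/21
I = +1·√(0.047619/4π) = 0.06155813

0.061558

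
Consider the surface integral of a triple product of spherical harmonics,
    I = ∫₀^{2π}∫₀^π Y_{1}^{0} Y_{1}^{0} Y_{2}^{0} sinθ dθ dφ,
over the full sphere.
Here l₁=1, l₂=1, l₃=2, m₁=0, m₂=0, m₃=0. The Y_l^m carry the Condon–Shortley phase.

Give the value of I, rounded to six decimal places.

0.252313

Rules hold: Σm=0, L=4 even, 0≤2≤2.
N = 3·3·5 = 45
Δ = 0!·2!·2!/5! = 1/30
Racah Σ t=0..0: t=0:+1/1 = 1/1
⇒ 3j(1 1 2; 0 0 0)² = 2/15, sgn +1
(m-triple is (0,0,0) — same symbol as above.)
4πI² = N·(3j₀)²·(3jₘ)² = 4/5
I = +1·√(0.8/4π) = 0.25231325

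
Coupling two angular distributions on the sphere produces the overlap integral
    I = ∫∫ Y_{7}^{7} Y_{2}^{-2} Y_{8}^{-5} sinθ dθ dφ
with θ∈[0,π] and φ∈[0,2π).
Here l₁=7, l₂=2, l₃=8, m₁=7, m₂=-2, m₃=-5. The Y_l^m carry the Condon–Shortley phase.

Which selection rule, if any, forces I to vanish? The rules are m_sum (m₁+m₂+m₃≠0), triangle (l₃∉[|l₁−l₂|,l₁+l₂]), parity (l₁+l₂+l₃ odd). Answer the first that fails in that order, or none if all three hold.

m₁+m₂+m₃ = 7 − 2 − 5 = 0  ✓
triangle: |7−2|=5 ≤ l₃=8 ≤ 7+2=9  ✓
parity: l₁+l₂+l₃ = 17 is odd  ✗

parity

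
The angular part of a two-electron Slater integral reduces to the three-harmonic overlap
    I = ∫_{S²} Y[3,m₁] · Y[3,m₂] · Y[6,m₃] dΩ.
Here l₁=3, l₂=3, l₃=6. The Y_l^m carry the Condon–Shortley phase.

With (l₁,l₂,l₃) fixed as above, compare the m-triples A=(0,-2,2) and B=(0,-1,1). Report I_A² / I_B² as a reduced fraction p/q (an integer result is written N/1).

16/25

Shared (l₁,l₂,l₃)=(3,3,6): N and (l;000)² cancel in I_A²/I_B².
A: Δ = 0!·6!·6!/13! = 1/12012; Racah Σ t=0..0: t=0:+1/4320 = 1/4320; ⇒ 3j(3 3 6; 0 -2 2)² = 8/429, sgn +1
B: Δ = 0!·6!·6!/13! = 1/12012; Racah Σ t=0..0: t=0:+1/1728 = 1/1728; ⇒ 3j(3 3 6; 0 -1 1)² = 25/858, sgn -1
I_A²/I_B² = (8/429)/(25/858) = 16/25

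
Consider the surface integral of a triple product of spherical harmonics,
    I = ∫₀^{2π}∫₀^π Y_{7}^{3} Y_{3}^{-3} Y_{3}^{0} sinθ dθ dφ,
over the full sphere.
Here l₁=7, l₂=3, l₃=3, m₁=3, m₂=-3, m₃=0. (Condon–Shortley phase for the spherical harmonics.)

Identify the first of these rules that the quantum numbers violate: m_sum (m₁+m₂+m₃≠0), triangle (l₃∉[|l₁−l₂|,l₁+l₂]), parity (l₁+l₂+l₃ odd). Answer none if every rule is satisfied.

triangle

azimuthal sum: 3 − 3 + 0 = 0  ✓
4 ≤ 3 ≤ 10 (triangle on l)  ✗
L = 7 + 3 + 3 = 13 (odd)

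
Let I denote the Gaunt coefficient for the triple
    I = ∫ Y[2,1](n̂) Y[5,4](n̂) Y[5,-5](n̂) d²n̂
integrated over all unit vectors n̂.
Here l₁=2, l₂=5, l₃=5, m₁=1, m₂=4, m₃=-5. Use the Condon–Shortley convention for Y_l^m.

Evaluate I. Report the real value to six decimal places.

-0.187924

Rules hold: Σm=0, L=12 even, 3≤5≤7.
N = 5·11·11 = 605
Δ = 2!·2!·8!/13! = 1/38610
Racah Σ t=0..2: t=0:+1/2880 t=1:−1/576 t=2:+1/2880 = -1/960
⇒ 3j(2 5 5; 0 0 0)² = 10/429, sgn +1
Racah Σ t=1..1: t=1:−1/80640 = -1/80640
⇒ 3j(2 5 5; 1 4 -5)² = 9/286, sgn -1
4πI² = N·(3j₀)²·(3jₘ)² = 75/169
I = -1·√(0.443787/4π) = -0.18792404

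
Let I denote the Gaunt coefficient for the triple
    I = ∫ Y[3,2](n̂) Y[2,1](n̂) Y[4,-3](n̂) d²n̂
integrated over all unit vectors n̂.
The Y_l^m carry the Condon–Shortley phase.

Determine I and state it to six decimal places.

0.000000

Σlᵢ=9 odd — θ-integrand is odd under cosθ→−cosθ; I=0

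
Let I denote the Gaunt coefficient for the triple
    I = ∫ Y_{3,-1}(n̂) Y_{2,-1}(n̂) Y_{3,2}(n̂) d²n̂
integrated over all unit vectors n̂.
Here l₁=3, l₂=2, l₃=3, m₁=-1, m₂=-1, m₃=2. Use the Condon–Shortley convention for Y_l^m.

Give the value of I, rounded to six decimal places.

0.162868

Rules hold: Σm=0, L=8 even, 1≤3≤5.
N = 7·5·7 = 245
Δ = 2!·4!·2!/9! = 1/3780
Racah Σ t=0..2: t=0:+1/24 t=1:−1/4 t=2:+1/24 = -1/6
⇒ 3j(3 2 3; 0 0 0)² = 4/105, sgn +1
Racah Σ t=0..1: t=0:+1/48 t=1:−1/12 = -1/16
⇒ 3j(3 2 3; -1 -1 2)² = 1/28, sgn +1
4πI² = N·(3j₀)²·(3jₘ)² = 1/3
I = +1·√(0.333333/4π) = 0.16286750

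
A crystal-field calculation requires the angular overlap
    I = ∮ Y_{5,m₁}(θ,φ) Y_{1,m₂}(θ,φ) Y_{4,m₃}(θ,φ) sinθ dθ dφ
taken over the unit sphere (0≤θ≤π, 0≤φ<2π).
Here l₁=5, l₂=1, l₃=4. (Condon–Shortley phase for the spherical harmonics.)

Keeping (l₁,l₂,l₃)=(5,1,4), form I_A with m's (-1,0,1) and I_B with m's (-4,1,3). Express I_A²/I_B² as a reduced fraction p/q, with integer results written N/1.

l's match ⇒ only the (l;m) 3-j factors differ between A and B.
A: triangle coeff Δ(5,1,4) = 1/495; Σ_t [1,1]: t=1:−1/720 = -1/720; (3j)²=8/165 [(5 1 4; -1 0 1)], sign=+1
B: triangle coeff Δ(5,1,4) = 1/495; Σ_t [2,2]: t=2:+1/10080 = 1/10080; (3j)²=4/55 [(5 1 4; -4 1 3)], sign=-1
I_A²/I_B² = (8/165)/(4/55) = 2/3

2/3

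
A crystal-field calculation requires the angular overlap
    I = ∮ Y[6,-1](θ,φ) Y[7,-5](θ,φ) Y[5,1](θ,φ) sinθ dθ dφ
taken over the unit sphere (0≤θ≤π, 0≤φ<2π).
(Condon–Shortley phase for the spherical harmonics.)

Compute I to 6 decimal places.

0.000000

m-sum = -1 − 5 + 1 = -5 ≠ 0 ⇒ I = 0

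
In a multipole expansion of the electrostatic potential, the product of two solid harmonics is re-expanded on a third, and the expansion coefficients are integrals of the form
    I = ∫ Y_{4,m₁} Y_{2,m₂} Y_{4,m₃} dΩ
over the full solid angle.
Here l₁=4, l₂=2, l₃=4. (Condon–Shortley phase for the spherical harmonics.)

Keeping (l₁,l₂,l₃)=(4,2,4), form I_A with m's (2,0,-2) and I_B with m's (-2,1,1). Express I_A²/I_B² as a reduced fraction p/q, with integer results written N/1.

l's match ⇒ only the (l;m) 3-j factors differ between A and B.
A: triangle coeff Δ(4,2,4) = 1/13860; Σ_t [0,2]: t=0:+1/192 t=1:−1/120 t=2:+1/2880 = -1/360; (3j)²=16/3465 [(4 2 4; 2 0 -2)], sign=-1
B: triangle coeff Δ(4,2,4) = 1/13860; Σ_t [1,2]: t=1:−1/240 t=2:+1/96 = 1/160; (3j)²=27/1540 [(4 2 4; -2 1 1)], sign=-1
I_A²/I_B² = (16/3465)/(27/1540) = 64/243

64/243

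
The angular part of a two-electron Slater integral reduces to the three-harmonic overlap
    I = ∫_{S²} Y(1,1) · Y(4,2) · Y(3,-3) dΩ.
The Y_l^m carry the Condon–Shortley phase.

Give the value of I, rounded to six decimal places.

0.061558

m-sum 0 ✓  L=8 even ✓  3≤3≤5 ✓
Π(2lᵢ+1) = 3×9×7 = 189
triangle coeff Δ(1,4,3) = 1/252
Σ_t [1,1]: t=1:−1/36 = -1/36
(3j)²=4/63 [(1 4 3; 0 0 0)], sign=+1
Σ_t [0,0]: t=0:+1/1440 = 1/1440
(3j)²=1/252 [(1 4 3; 1 2 -3)], sign=+1
⇒ 4πI² = 1/21
I = (+1)√(1/21/(4π)) = 0.06155813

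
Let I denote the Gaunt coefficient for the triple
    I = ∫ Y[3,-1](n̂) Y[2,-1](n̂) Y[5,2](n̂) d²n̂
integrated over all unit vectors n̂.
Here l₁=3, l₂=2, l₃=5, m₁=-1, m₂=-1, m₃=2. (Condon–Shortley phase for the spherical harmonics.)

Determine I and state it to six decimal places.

Checks pass: Σm=0; 10 even; l₃=5∈[1,5].
(2·3+1)(2·2+1)(2·5+1) = 385
Δ: 0! 6! 4! / 11! → 1/2310
sum: t=0:+1/144 = 1/144
3j²(3 2 5; 0 0 0) = Δ·Π!·Σ² = 10/231  (sign -1)
sum: t=0:+1/288 = 1/288
3j²(3 2 5; -1 -1 2) = Δ·Π!·Σ² = 1/22  (sign -1)
combine: 4πI² = 385·10/231·1/22 = 25/33
take √, sign +1: I = 0.24553200

0.245532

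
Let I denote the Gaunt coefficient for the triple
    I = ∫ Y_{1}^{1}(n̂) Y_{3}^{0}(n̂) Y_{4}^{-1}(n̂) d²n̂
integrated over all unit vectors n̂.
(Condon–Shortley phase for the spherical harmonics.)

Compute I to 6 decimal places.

Rules hold: Σm=0, L=8 even, 2≤4≤4.
N = 3·7·9 = 189
Δ = 0!·2!·6!/9! = 1/252
Racah Σ t=0..0: t=0:+1/36 = 1/36
⇒ 3j(1 3 4; 0 0 0)² = 4/63, sgn +1
Racah Σ t=0..0: t=0:+1/72 = 1/72
⇒ 3j(1 3 4; 1 0 -1)² = 5/126, sgn -1
4πI² = N·(3j₀)²·(3jₘ)² = 10/21
I = -1·√(0.47619/4π) = -0.19466390

-0.194664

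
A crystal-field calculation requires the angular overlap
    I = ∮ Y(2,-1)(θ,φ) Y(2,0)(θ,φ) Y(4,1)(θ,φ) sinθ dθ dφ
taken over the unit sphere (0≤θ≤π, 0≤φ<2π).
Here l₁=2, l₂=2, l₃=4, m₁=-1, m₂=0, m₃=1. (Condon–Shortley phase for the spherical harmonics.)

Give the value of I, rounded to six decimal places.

m-sum 0 ✓  L=8 even ✓  0≤4≤4 ✓
Π(2lᵢ+1) = 5×5×9 = 225
triangle coeff Δ(2,2,4) = 1/630
Σ_t [0,0]: t=0:+1/16 = 1/16
(3j)²=2/35 [(2 2 4; 0 0 0)], sign=+1
Σ_t [0,0]: t=0:+1/24 = 1/24
(3j)²=1/21 [(2 2 4; -1 0 1)], sign=-1
⇒ 4πI² = 30/49
I = (-1)√(30/49/(4π)) = -0.22072812

-0.220728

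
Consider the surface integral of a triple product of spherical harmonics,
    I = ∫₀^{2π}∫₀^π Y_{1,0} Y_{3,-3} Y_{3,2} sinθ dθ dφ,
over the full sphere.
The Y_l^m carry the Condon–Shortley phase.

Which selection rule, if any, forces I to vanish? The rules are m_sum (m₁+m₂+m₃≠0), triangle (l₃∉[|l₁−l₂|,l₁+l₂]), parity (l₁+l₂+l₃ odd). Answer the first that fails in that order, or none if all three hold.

m_sum

Σmᵢ = -1  ✗
l₃∈[|l₁−l₂|,l₁+l₂]=[2,4], have l₃=3
Σlᵢ = 7 ⇒ odd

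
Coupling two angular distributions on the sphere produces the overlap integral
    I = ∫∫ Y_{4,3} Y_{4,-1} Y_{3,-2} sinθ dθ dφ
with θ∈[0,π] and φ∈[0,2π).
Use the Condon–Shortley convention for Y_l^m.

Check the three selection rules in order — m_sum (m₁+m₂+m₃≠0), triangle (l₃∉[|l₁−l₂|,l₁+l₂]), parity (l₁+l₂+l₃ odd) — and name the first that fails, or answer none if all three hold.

m₁+m₂+m₃ = 3 − 1 − 2 = 0  ✓
triangle: |4−4|=0 ≤ l₃=3 ≤ 4+4=8  ✓
parity: l₁+l₂+l₃ = 11 is odd  ✗

parity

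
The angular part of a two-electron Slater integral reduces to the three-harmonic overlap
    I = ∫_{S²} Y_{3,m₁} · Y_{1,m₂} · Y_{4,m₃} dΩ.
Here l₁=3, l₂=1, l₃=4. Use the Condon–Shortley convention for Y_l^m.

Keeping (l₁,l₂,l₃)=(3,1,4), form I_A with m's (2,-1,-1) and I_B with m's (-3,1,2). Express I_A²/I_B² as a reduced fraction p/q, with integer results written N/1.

3/1

Same 3,1,4: normalisation and zero-m 3j drop out of the ratio.
A: Δ: 0! 6! 2! / 9! → 1/252; sum: t=0:+1/240 = 1/240; 3j²(3 1 4; 2 -1 -1) = Δ·Π!·Σ² = 1/84  (sign -1)
B: Δ: 0! 6! 2! / 9! → 1/252; sum: t=0:+1/1440 = 1/1440; 3j²(3 1 4; -3 1 2) = Δ·Π!·Σ² = 1/252  (sign +1)
I_A²/I_B² = (1/84)/(1/252) = 3/1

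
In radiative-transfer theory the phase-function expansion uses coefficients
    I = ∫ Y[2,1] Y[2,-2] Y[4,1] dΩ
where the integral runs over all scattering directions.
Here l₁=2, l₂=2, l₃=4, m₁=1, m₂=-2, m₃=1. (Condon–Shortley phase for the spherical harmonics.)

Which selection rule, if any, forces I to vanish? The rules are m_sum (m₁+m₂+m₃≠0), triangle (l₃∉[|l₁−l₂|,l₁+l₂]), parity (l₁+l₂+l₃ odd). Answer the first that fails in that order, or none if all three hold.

none

azimuthal sum: 1 − 2 + 1 = 0  ✓
0 ≤ 4 ≤ 4 (triangle on l)  ✓
L = 2 + 2 + 4 = 8 (even)  ✓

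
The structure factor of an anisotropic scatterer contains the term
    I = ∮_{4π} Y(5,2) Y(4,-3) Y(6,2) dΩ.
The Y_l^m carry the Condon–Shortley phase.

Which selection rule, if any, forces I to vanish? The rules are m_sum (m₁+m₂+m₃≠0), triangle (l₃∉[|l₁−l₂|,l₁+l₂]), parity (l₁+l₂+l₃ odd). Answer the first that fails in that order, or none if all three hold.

m_sum

m₁+m₂+m₃ = 2 − 3 + 2 = 1  ✗
triangle: |5−4|=1 ≤ l₃=6 ≤ 5+4=9
parity: l₁+l₂+l₃ = 15 is odd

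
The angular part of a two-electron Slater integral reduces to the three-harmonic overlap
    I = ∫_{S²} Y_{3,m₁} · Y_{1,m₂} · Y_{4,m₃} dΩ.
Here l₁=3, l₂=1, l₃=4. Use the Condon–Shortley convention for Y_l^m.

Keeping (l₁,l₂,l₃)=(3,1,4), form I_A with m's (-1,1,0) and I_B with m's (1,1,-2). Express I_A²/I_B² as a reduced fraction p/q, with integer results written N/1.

2/5

l's match ⇒ only the (l;m) 3-j factors differ between A and B.
A: triangle coeff Δ(3,1,4) = 1/252; Σ_t [0,0]: t=0:+1/96 = 1/96; (3j)²=1/42 [(3 1 4; -1 1 0)], sign=+1
B: triangle coeff Δ(3,1,4) = 1/252; Σ_t [0,0]: t=0:+1/96 = 1/96; (3j)²=5/84 [(3 1 4; 1 1 -2)], sign=+1
I_A²/I_B² = (1/42)/(5/84) = 2/5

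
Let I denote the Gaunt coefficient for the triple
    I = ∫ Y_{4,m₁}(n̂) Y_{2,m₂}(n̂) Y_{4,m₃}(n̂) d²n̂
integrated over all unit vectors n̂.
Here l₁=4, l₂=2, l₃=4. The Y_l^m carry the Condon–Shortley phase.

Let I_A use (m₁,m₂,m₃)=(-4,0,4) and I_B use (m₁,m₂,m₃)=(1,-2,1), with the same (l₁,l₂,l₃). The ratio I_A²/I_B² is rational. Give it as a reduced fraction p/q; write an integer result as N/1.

l's match ⇒ only the (l;m) 3-j factors differ between A and B.
A: triangle coeff Δ(4,2,4) = 1/13860; Σ_t [2,2]: t=2:+1/2880 = 1/2880; (3j)²=28/495 [(4 2 4; -4 0 4)], sign=+1
B: triangle coeff Δ(4,2,4) = 1/13860; Σ_t [0,0]: t=0:+1/144 = 1/144; (3j)²=10/231 [(4 2 4; 1 -2 1)], sign=-1
I_A²/I_B² = (28/495)/(10/231) = 98/75

98/75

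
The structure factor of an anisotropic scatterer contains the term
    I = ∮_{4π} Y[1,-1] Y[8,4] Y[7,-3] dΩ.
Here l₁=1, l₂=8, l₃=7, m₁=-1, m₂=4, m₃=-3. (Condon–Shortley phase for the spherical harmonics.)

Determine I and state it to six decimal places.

Checks pass: Σm=0; 16 even; l₃=7∈[7,9].
(2·1+1)(2·8+1)(2·7+1) = 765
Δ: 2! 0! 14! / 17! → 1/2040
sum: t=1:−1/25401600 = -1/25401600
3j²(1 8 7; 0 0 0) = Δ·Π!·Σ² = 8/255  (sign +1)
sum: t=2:+1/174182400 = 1/174182400
3j²(1 8 7; -1 4 -3) = Δ·Π!·Σ² = 11/340  (sign +1)
combine: 4πI² = 765·8/255·11/340 = 66/85
take √, sign +1: I = 0.24857507

0.248575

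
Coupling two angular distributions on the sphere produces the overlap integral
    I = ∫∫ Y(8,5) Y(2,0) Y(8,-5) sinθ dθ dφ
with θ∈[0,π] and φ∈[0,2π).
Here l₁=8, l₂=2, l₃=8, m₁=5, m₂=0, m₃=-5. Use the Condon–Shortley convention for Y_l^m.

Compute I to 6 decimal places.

m-sum 0 ✓  L=18 even ✓  6≤8≤10 ✓
Π(2lᵢ+1) = 17×5×17 = 1445
triangle coeff Δ(8,2,8) = 1/348840
Σ_t [0,2]: t=0:+1/116121600 t=1:−1/25401600 t=2:+1/116121600 = -1/45158400
(3j)²=24/1615 [(8 2 8; 0 0 0)], sign=-1
Σ_t [0,2]: t=0:+1/958003200 t=1:−1/958003200 t=2:+1/24908083200 = 1/24908083200
(3j)²=1/38760 [(8 2 8; 5 0 -5)], sign=-1
⇒ 4πI² = 1/1805
I = (+1)√(1/1805/(4π)) = 0.00663982

0.006640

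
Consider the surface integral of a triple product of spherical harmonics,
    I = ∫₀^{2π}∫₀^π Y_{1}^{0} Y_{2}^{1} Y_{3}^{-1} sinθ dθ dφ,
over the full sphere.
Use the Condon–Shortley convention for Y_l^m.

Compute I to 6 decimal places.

-0.233597

Checks pass: Σm=0; 6 even; l₃=3∈[1,3].
(2·1+1)(2·2+1)(2·3+1) = 105
Δ: 0! 2! 4! / 7! → 1/105
sum: t=0:+1/4 = 1/4
3j²(1 2 3; 0 0 0) = Δ·Π!·Σ² = 3/35  (sign -1)
sum: t=0:+1/6 = 1/6
3j²(1 2 3; 0 1 -1) = Δ·Π!·Σ² = 8/105  (sign +1)
combine: 4πI² = 105·3/35·8/105 = 24/35
take √, sign -1: I = -0.23359668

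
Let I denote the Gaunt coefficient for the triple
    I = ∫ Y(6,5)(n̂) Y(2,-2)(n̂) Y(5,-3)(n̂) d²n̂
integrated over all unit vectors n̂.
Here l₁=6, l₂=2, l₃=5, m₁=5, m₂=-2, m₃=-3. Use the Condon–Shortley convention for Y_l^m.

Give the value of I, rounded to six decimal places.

0.000000

Σlᵢ=13 odd — θ-integrand is odd under cosθ→−cosθ; I=0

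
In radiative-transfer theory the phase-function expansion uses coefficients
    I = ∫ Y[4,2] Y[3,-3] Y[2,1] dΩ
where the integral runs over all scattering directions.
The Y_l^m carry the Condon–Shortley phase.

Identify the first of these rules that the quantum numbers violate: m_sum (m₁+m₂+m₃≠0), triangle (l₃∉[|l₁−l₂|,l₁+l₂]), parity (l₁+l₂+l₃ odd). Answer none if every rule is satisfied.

azimuthal sum: 2 − 3 + 1 = 0  ✓
1 ≤ 2 ≤ 7 (triangle on l)  ✓
L = 4 + 3 + 2 = 9 (odd)  ✗

parity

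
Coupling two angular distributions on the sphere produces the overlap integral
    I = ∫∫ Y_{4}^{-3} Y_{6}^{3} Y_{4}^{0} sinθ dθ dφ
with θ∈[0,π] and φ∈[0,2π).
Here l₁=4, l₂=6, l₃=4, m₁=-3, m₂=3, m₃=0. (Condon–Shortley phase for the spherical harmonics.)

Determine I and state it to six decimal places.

Rules hold: Σm=0, L=14 even, 2≤4≤10.
N = 9·13·9 = 1053
Δ = 6!·2!·6!/15! = 1/1261260
Racah Σ t=2..4: t=2:+1/4608 t=3:−1/1296 t=4:+1/4608 = -7/20736
⇒ 3j(4 6 4; 0 0 0)² = 20/1287, sgn -1
Racah Σ t=5..6: t=5:−1/11520 t=6:+1/25920 = -1/20736
⇒ 3j(4 6 4; -3 3 0)² = 5/429, sgn -1
4πI² = N·(3j₀)²·(3jₘ)² = 300/1573
I = +1·√(0.190718/4π) = 0.12319450

0.123195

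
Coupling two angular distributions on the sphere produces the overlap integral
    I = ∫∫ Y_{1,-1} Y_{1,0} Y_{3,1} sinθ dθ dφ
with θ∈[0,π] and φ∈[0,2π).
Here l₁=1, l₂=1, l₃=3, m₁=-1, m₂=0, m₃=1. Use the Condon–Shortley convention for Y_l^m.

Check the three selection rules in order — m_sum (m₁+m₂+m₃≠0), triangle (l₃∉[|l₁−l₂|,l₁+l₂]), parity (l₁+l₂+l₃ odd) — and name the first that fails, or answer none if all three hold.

m₁+m₂+m₃ = -1 + 0 + 1 = 0  ✓
triangle: |1−1|=0 ≤ l₃=3 ≤ 1+1=2  ✗
parity: l₁+l₂+l₃ = 5 is odd

triangle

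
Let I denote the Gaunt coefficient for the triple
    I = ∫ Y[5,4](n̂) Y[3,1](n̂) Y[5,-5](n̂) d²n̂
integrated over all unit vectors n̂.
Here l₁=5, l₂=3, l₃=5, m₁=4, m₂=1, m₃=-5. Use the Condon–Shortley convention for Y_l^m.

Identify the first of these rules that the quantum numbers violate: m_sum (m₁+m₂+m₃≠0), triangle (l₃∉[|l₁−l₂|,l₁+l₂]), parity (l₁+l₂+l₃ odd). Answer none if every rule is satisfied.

azimuthal sum: 4 + 1 − 5 = 0  ✓
2 ≤ 5 ≤ 8 (triangle on l)  ✓
L = 5 + 3 + 5 = 13 (odd)  ✗

parity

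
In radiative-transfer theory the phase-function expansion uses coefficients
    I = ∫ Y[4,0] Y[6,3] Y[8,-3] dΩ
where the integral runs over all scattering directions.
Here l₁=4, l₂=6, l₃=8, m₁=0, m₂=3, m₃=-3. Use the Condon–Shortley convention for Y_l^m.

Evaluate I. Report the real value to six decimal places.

Checks pass: Σm=0; 18 even; l₃=8∈[2,10].
(2·4+1)(2·6+1)(2·8+1) = 1989
Δ: 2! 6! 10! / 19! → 1/23279256
sum: t=0:+1/1658880 t=1:−1/518400 t=2:+1/1658880 = -1/1382400
3j²(4 6 8; 0 0 0) = Δ·Π!·Σ² = 504/46189  (sign -1)
sum: t=0:+1/34836480 t=1:−1/2903040 t=2:+1/2903040 = 1/34836480
3j²(4 6 8; 0 3 -3) = Δ·Π!·Σ² = 25/117572  (sign -1)
combine: 4πI² = 1989·504/46189·25/117572 = 4050/877591
take √, sign +1: I = 0.01916357

0.019164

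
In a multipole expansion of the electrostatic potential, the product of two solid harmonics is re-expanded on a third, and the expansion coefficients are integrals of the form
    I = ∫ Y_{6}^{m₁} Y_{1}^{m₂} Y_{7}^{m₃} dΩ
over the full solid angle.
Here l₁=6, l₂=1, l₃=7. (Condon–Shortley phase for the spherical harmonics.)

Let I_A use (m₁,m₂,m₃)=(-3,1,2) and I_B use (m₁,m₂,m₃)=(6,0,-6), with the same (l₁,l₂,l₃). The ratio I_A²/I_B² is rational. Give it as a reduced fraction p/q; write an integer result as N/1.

Shared (l₁,l₂,l₃)=(6,1,7): N and (l;000)² cancel in I_A²/I_B².
A: Δ = 0!·12!·2!/15! = 1/1365; Racah Σ t=0..0: t=0:+1/4354560 = 1/4354560; ⇒ 3j(6 1 7; -3 1 2)² = 2/273, sgn -1
B: Δ = 0!·12!·2!/15! = 1/1365; Racah Σ t=0..0: t=0:+1/479001600 = 1/479001600; ⇒ 3j(6 1 7; 6 0 -6)² = 1/105, sgn -1
I_A²/I_B² = (2/273)/(1/105) = 10/13

10/13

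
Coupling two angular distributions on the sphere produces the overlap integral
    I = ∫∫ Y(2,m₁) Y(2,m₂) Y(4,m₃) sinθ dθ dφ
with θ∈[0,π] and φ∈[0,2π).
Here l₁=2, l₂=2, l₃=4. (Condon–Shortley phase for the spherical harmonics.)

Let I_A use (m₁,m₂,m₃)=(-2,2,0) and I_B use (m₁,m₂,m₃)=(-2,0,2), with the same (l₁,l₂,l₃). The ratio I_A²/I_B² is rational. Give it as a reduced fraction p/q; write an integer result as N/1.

1/15

l's match ⇒ only the (l;m) 3-j factors differ between A and B.
A: triangle coeff Δ(2,2,4) = 1/630; Σ_t [0,0]: t=0:+1/576 = 1/576; (3j)²=1/630 [(2 2 4; -2 2 0)], sign=+1
B: triangle coeff Δ(2,2,4) = 1/630; Σ_t [0,0]: t=0:+1/96 = 1/96; (3j)²=1/42 [(2 2 4; -2 0 2)], sign=+1
I_A²/I_B² = (1/630)/(1/42) = 1/15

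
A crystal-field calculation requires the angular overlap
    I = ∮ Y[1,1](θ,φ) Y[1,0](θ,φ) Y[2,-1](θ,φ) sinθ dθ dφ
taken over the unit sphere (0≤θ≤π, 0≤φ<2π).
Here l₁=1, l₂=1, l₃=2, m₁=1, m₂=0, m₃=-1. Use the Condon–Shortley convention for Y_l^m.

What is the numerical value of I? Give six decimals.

-0.218510

Rules hold: Σm=0, L=4 even, 0≤2≤2.
N = 3·3·5 = 45
Δ = 0!·2!·2!/5! = 1/30
Racah Σ t=0..0: t=0:+1/1 = 1/1
⇒ 3j(1 1 2; 0 0 0)² = 2/15, sgn +1
Racah Σ t=0..0: t=0:+1/2 = 1/2
⇒ 3j(1 1 2; 1 0 -1)² = 1/10, sgn -1
4πI² = N·(3j₀)²·(3jₘ)² = 3/5
I = -1·√(0.6/4π) = -0.21850969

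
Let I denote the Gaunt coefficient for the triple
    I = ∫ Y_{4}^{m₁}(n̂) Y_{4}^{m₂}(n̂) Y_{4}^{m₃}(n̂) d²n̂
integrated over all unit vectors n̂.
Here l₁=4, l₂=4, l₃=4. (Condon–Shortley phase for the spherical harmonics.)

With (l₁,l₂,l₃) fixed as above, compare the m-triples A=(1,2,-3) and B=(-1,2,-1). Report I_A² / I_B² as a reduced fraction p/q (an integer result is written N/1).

Same 4,4,4: normalisation and zero-m 3j drop out of the ratio.
A: Δ: 4! 4! 4! / 13! → 1/450450; sum: t=2:+1/576 t=3:−1/864 = 1/1728; 3j²(4 4 4; 1 2 -3) = Δ·Π!·Σ² = 5/1287  (sign -1)
B: Δ: 4! 4! 4! / 13! → 1/450450; sum: t=2:+1/576 t=3:−1/144 t=4:+1/576 = -1/288; 3j²(4 4 4; -1 2 -1) = Δ·Π!·Σ² = 20/1001  (sign +1)
I_A²/I_B² = (5/1287)/(20/1001) = 7/36

7/36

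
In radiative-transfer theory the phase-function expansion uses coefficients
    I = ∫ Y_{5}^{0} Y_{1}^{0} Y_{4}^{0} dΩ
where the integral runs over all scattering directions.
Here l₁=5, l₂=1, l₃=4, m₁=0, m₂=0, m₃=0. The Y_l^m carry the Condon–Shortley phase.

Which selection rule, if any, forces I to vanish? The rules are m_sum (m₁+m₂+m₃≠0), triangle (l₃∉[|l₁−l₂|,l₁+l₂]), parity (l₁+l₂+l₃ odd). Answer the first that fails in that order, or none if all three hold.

none

azimuthal sum: 0 + 0 + 0 = 0  ✓
4 ≤ 4 ≤ 6 (triangle on l)  ✓
L = 5 + 1 + 4 = 10 (even)  ✓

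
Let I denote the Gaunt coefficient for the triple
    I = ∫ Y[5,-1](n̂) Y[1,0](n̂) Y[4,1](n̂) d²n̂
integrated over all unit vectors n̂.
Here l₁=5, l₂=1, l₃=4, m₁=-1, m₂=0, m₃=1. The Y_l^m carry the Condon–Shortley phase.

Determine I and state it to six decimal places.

-0.240571

Rules hold: Σm=0, L=10 even, 4≤4≤6.
N = 11·3·9 = 297
Δ = 2!·8!·0!/11! = 1/495
Racah Σ t=1..1: t=1:−1/576 = -1/576
⇒ 3j(5 1 4; 0 0 0)² = 5/99, sgn -1
Racah Σ t=1..1: t=1:−1/720 = -1/720
⇒ 3j(5 1 4; -1 0 1)² = 8/165, sgn +1
4πI² = N·(3j₀)²·(3jₘ)² = 8/11
I = -1·√(0.727273/4π) = -0.24057125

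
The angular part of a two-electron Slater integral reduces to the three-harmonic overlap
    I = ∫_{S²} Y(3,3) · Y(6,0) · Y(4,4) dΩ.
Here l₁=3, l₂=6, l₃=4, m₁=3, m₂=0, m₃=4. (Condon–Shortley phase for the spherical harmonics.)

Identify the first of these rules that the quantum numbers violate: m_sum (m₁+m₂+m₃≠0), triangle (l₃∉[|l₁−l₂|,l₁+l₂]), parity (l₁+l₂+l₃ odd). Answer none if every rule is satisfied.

m_sum

m₁+m₂+m₃ = 3 + 0 + 4 = 7  ✗
triangle: |3−6|=3 ≤ l₃=4 ≤ 3+6=9
parity: l₁+l₂+l₃ = 13 is odd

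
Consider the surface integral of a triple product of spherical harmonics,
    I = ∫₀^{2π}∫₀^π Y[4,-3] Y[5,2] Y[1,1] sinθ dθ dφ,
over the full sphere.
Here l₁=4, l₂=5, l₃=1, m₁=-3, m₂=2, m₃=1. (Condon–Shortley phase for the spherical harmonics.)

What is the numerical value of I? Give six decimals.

0.085055

Rules hold: Σm=0, L=10 even, 1≤1≤9.
N = 9·11·3 = 297
Δ = 8!·0!·2!/11! = 1/495
Racah Σ t=4..4: t=4:+1/576 = 1/576
⇒ 3j(4 5 1; 0 0 0)² = 5/99, sgn -1
Racah Σ t=7..7: t=7:−1/10080 = -1/10080
⇒ 3j(4 5 1; -3 2 1)² = 1/165, sgn -1
4πI² = N·(3j₀)²·(3jₘ)² = 1/11
I = +1·√(0.0909091/4π) = 0.08505478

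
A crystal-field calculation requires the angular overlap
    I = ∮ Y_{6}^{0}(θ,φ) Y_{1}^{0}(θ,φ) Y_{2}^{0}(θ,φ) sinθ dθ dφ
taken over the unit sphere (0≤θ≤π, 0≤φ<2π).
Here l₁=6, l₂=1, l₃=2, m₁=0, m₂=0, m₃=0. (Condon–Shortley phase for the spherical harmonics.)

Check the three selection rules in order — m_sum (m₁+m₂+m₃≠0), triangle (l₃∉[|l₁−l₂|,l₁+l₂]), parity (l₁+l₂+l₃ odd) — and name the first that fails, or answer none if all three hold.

triangle

m₁+m₂+m₃ = 0 + 0 + 0 = 0  ✓
triangle: |6−1|=5 ≤ l₃=2 ≤ 6+1=7  ✗
parity: l₁+l₂+l₃ = 9 is odd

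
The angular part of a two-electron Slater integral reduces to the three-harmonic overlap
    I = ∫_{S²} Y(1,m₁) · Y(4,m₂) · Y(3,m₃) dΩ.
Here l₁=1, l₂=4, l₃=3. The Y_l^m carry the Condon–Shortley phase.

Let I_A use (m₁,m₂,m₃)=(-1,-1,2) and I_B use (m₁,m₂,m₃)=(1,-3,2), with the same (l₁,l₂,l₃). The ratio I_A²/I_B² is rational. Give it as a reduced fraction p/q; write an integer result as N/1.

1/7

l's match ⇒ only the (l;m) 3-j factors differ between A and B.
A: triangle coeff Δ(1,4,3) = 1/252; Σ_t [2,2]: t=2:+1/240 = 1/240; (3j)²=1/84 [(1 4 3; -1 -1 2)], sign=-1
B: triangle coeff Δ(1,4,3) = 1/252; Σ_t [0,0]: t=0:+1/240 = 1/240; (3j)²=1/12 [(1 4 3; 1 -3 2)], sign=-1
I_A²/I_B² = (1/84)/(1/12) = 1/7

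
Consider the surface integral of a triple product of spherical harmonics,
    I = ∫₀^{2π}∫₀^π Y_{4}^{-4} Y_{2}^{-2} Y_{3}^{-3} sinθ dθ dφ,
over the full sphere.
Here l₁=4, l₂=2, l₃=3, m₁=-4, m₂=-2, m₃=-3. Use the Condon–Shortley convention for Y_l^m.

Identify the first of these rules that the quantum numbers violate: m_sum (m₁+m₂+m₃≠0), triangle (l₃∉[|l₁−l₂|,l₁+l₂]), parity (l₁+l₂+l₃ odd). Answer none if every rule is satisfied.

Σmᵢ = -9  ✗
l₃∈[|l₁−l₂|,l₁+l₂]=[2,6], have l₃=3
Σlᵢ = 9 ⇒ odd

m_sum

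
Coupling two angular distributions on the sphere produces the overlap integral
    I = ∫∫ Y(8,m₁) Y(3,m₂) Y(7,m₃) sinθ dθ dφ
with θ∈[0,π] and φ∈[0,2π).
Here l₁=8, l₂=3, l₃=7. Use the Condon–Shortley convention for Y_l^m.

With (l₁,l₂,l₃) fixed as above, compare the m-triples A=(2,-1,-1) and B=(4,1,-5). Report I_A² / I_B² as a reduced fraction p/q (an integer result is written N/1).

Same 8,3,7: normalisation and zero-m 3j drop out of the ratio.
A: Δ: 4! 12! 2! / 19! → 1/5290740; sum: t=0:+1/24883200 t=1:−1/3628800 t=2:+1/7741440 = -37/348364800; 3j²(8 3 7; 2 -1 -1) = Δ·Π!·Σ² = 1369/176358  (sign -1)
B: Δ: 4! 12! 2! / 19! → 1/5290740; sum: t=2:+1/58060800 t=3:−1/239500800 t=4:+1/22992076800 = 43/3284582400; 3j²(8 3 7; 4 1 -5) = Δ·Π!·Σ² = 12943/755820  (sign +1)
I_A²/I_B² = (1369/176358)/(12943/755820) = 41070/90601

41070/90601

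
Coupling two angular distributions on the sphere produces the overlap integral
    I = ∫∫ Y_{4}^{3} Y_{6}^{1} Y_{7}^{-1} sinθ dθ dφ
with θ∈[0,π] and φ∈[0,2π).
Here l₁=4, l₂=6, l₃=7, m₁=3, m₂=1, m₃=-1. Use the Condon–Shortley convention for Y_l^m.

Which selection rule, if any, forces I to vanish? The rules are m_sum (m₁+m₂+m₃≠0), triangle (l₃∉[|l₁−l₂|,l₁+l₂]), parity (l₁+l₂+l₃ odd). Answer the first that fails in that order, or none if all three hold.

azimuthal sum: 3 + 1 − 1 = 3  ✗
2 ≤ 7 ≤ 10 (triangle on l)
L = 4 + 6 + 7 = 17 (odd)

m_sum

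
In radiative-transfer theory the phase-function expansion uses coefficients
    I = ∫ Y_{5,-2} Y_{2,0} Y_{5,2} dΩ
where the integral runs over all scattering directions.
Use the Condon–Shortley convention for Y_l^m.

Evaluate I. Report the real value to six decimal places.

0.097044

Checks pass: Σm=0; 12 even; l₃=5∈[3,7].
(2·5+1)(2·2+1)(2·5+1) = 605
Δ: 2! 8! 2! / 13! → 1/38610
sum: t=0:+1/2880 t=1:−1/576 t=2:+1/2880 = -1/960
3j²(5 2 5; 0 0 0) = Δ·Π!·Σ² = 10/429  (sign +1)
sum: t=0:+1/20160 t=1:−1/1440 t=2:+1/2880 = -1/3360
3j²(5 2 5; -2 0 2) = Δ·Π!·Σ² = 6/715  (sign +1)
combine: 4πI² = 605·10/429·6/715 = 20/169
take √, sign +1: I = 0.09704356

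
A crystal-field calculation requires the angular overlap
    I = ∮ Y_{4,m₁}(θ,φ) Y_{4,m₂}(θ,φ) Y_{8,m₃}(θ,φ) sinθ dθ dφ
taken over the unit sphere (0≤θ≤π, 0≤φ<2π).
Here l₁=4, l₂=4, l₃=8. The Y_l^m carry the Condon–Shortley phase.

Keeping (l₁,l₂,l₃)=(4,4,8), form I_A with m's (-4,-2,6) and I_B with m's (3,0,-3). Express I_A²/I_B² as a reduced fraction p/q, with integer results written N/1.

91/50

Same 4,4,8: normalisation and zero-m 3j drop out of the ratio.
A: Δ: 0! 8! 8! / 17! → 1/218790; sum: t=0:+1/58060800 = 1/58060800; 3j²(4 4 8; -4 -2 6) = Δ·Π!·Σ² = 7/510  (sign +1)
B: Δ: 0! 8! 8! / 17! → 1/218790; sum: t=0:+1/2903040 = 1/2903040; 3j²(4 4 8; 3 0 -3) = Δ·Π!·Σ² = 5/663  (sign -1)
I_A²/I_B² = (7/510)/(5/663) = 91/50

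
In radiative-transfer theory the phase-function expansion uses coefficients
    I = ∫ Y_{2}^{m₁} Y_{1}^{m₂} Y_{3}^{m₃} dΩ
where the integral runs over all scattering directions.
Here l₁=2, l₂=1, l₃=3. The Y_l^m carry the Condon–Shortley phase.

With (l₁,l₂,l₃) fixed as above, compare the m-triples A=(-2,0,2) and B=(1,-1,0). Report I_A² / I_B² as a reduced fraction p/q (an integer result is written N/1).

Shared (l₁,l₂,l₃)=(2,1,3): N and (l;000)² cancel in I_A²/I_B².
A: Δ = 0!·4!·2!/7! = 1/105; Racah Σ t=0..0: t=0:+1/24 = 1/24; ⇒ 3j(2 1 3; -2 0 2)² = 1/21, sgn -1
B: Δ = 0!·4!·2!/7! = 1/105; Racah Σ t=0..0: t=0:+1/12 = 1/12; ⇒ 3j(2 1 3; 1 -1 0)² = 1/35, sgn -1
I_A²/I_B² = (1/21)/(1/35) = 5/3

5/3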